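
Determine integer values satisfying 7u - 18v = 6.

Step 1: Check solvability.
gcd(7, 18) = 1
Since 1 divides 6, solutions exist.

Step 2: Apply extended Euclidean algorithm to find gcd.
We find integers such that 7*x0 + 18*y0 = 1

Step 3: Scale the particular solution.
Multiply by 6/1 = 6:
u = -30, v = -12

Step 4: Verify.
7*(-30) - 18*(-12) = 6 = 6 ✓

u = -30, v = -12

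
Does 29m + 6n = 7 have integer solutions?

Step 1: Compute gcd(29, 6).
gcd(29, 6) = 1

Step 2: Check divisibility.
Does 1 divide 7? 7 = 1 x 7, so yes.

By the theorem on linear Diophantine equations, 29m + 6n = 7 has integer solutions if and only if gcd(29, 6) divides 7. Since 1 | 7, solutions exist.

Yes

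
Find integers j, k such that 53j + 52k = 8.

Step 1: Check solvability.
gcd(53, 52) = 1
Since 1 divides 8, solutions exist.

Step 2: Apply extended Euclidean algorithm to find gcd.
We find integers such that 53*x0 + 52*y0 = 1

Step 3: Scale the particular solution.
Multiply by 8/1 = 8:
j = 8, k = -8

Step 4: Verify.
53*(8) + 52*(-8) = 8 = 8 ✓

j = 8, k = -8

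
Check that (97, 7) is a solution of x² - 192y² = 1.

Compute x² = 97² = 9409
Compute 192y² = 192·7² = 192·49 = 9408
x² - 192y² = 9409 - 9408 = 1
Since this equals 1, (97, 7) is a solution.

Yes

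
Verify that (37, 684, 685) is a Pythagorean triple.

Compute a² + b² = 37² + 684² = 1369 + 467856 = 469225
Compute c² = 685² = 469225
Since 469225 = 469225, confirmed.

Yes, it is a Pythagorean triple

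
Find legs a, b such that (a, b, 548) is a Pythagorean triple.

We need a² + b² = 548² = 300304.
Trying: 420² + 352² = 176400 + 123904 = 300304 ✓

(420, 352, 548)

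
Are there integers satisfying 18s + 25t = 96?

Step 1: Compute gcd(18, 25).
gcd(18, 25) = 1

Step 2: Check divisibility.
Does 1 divide 96? 96 = 1 x 96, so yes.

By the theorem on linear Diophantine equations, 18s + 25t = 96 has integer solutions if and only if gcd(18, 25) divides 96. Since 1 | 96, solutions exist.

Yes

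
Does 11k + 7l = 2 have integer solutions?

Step 1: Compute gcd(11, 7).
gcd(11, 7) = 1

Step 2: Check divisibility.
Does 1 divide 2? 2 = 1 x 2, so yes.

By the theorem on linear Diophantine equations, 11k + 7l = 2 has integer solutions if and only if gcd(11, 7) divides 2. Since 1 | 2, solutions exist.

Yes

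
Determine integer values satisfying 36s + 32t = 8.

Step 1: Check solvability.
gcd(36, 32) = 4
Since 4 divides 8, solutions exist.

Step 2: Apply extended Euclidean algorithm to find gcd.
We find integers such that 36*x0 + 32*y0 = 4

Step 3: Scale the particular solution.
Multiply by 8/4 = 2:
s = 2, t = -2

Step 4: Verify.
36*(2) + 32*(-2) = 8 = 8 ✓

s = 2, t = -2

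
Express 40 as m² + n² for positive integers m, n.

We need to find integers m, n > 0 such that m² + n² = 40.
Trying m = 2: n² = 40 - 2² = 40 - 4 = 36
n = 6
Check: 2² + 6² = 4 + 36 = 40 ✓

40 = 2² + 6²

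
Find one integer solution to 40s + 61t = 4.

Step 1: Check solvability.
gcd(40, 61) = 1
Since 1 divides 4, solutions exist.

Step 2: Apply extended Euclidean algorithm to find gcd.
We find integers such that 40*x0 + 61*y0 = 1

Step 3: Scale the particular solution.
Multiply by 4/1 = 4:
s = 116, t = -76

Step 4: Verify.
40*(116) + 61*(-76) = 4 = 4 ✓

s = 116, t = -76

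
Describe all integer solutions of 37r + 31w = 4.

Step 1: Compute gcd(37, 31) = 1.
Since 1 divides 4, solutions exist.

Step 2: Find a particular solution using extended Euclidean algorithm.
We get r₀ = -20, w₀ = 24.
Check: 37*-20 + 31*24 = 4 = 4 ✓

Step 3: Write the general solution.
r = -20 + (31/1)t = -20 + 31t
w = 24 - (37/1)t = 24 - 37t
for any integer t.

r = -20 + 31t, w = 24 - 37t for integer t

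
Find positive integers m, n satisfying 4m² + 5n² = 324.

Try small values of m and check whether (324 - 4m²)/5 is a perfect square.
m = 6: 4·6² = 144, so 5n² = 324 - 144 = 180, giving n² = 36, n = 6.
Check: 4·6² + 5·6² = 144 + 180 = 324 ✓

m = 6, n = 6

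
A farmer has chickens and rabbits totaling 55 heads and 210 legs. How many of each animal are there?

Let c = chickens, r = rabbits.
Heads: c + r = 55
Legs: 2c + 4r = 210
From the first equation, c = 55 - r. Substitute:
2(55 - r) + 4r = 210
110 + 2r = 210
r = (210 - 110)/2 = 50
c = 55 - 50 = 5

Chickens: 5, Rabbits: 50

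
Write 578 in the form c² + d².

We need to find integers c, d > 0 such that c² + d² = 578.
Trying c = 7: d² = 578 - 7² = 578 - 49 = 529
d = 23
Check: 7² + 23² = 49 + 529 = 578 ✓

578 = 7² + 23²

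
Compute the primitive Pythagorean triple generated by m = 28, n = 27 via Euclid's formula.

a = m² - n² = 28² - 27² = 784 - 729 = 55
b = 2mn = 2·28·27 = 1512
c = m² + n² = 784 + 729 = 1513
Verify: 55² + 1512² = 3025 + 2286144 = 2289169 = 1513² ✓

(55, 1512, 1513)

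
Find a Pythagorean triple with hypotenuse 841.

We need a² + b² = 841² = 707281.
Trying: 41² + 840² = 1681 + 705600 = 707281 ✓

(41, 840, 841)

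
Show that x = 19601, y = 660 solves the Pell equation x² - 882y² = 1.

Compute x² = 19601² = 384199201
Compute 882y² = 882·660² = 882·435600 = 384199200
x² - 882y² = 384199201 - 384199200 = 1
Since this equals 1, (19601, 660) is a solution.

Yes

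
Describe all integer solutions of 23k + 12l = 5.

Step 1: Compute gcd(23, 12) = 1.
Since 1 divides 5, solutions exist.

Step 2: Find a particular solution using extended Euclidean algorithm.
We get k₀ = -5, l₀ = 10.
Check: 23*-5 + 12*10 = 5 = 5 ✓

Step 3: Write the general solution.
k = -5 + (12/1)t = -5 + 12t
l = 10 - (23/1)t = 10 - 23t
for any integer t.

k = -5 + 12t, l = 10 - 23t for integer t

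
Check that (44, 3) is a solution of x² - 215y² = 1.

Compute x² = 44² = 1936
Compute 215y² = 215·3² = 215·9 = 1935
x² - 215y² = 1936 - 1935 = 1
Since this equals 1, (44, 3) is a solution.

Yes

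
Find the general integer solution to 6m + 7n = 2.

Step 1: Compute gcd(6, 7) = 1.
Since 1 divides 2, solutions exist.

Step 2: Find a particular solution using extended Euclidean algorithm.
We get m₀ = -2, n₀ = 2.
Check: 6*-2 + 7*2 = 2 = 2 ✓

Step 3: Write the general solution.
m = -2 + (7/1)t = -2 + 7t
n = 2 - (6/1)t = 2 - 6t
for any integer t.

m = -2 + 7t, n = 2 - 6t for integer t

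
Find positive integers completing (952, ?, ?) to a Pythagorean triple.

We need the other leg and hypotenuse such that 952² + x² = c².
Take x = 495, c = 1073: 952² + 495² = 906304 + 245025 = 1151329 = 1073² ✓
Triple: (495, 952, 1073)

(495, 952, 1073)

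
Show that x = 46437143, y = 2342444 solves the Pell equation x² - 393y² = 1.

Compute x² = 46437143² = 2156408250002449
Compute 393y² = 393·2342444² = 393·5487043893136 = 2156408250002448
x² - 393y² = 2156408250002449 - 2156408250002448 = 1
Since this equals 1, (46437143, 2342444) is a solution.

Yes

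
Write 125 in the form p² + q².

We need to find integers p, q > 0 such that p² + q² = 125.
Trying p = 2: q² = 125 - 2² = 125 - 4 = 121
q = 11
Check: 2² + 11² = 4 + 121 = 125 ✓

125 = 2² + 11²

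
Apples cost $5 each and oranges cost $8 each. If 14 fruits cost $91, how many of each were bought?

Let a = apples, o = oranges.
a + o = 14
5a + 8o = 91
Substitute o = 14 - a:
5a + 8(14 - a) = 91
(5 - 8)a = 91 - 112
-3a = -21
a = 7, o = 14 - 7 = 7

Apples: 7, Oranges: 7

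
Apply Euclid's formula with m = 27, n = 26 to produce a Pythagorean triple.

a = m² - n² = 27² - 26² = 729 - 676 = 53
b = 2mn = 2·27·26 = 1404
c = m² + n² = 729 + 676 = 1405
Verify: 53² + 1404² = 2809 + 1971216 = 1974025 = 1405² ✓

(53, 1404, 1405)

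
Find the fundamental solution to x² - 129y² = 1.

We seek the smallest positive integers (x, y) with x² - 129y² = 1, i.e., x² = 129y² + 1.
Try successive y values:
y = 1: x² = 129·1² + 1 = 130, not a perfect square
y = 2: x² = 129·2² + 1 = 517, not a perfect square
y = 3: x² = 129·3² + 1 = 1162, not a perfect square
... continuing the search (or via continued fractions) ...
y = 1484: x² = 129·1484² + 1 = 284091025, x = 16855 ✓

Verify: 16855² - 129·1484² = 284091025 - 284091024 = 1 ✓

x = 16855, y = 1484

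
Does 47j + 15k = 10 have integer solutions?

Step 1: Compute gcd(47, 15).
gcd(47, 15) = 1

Step 2: Check divisibility.
Does 1 divide 10? 10 = 1 x 10, so yes.

By the theorem on linear Diophantine equations, 47j + 15k = 10 has integer solutions if and only if gcd(47, 15) divides 10. Since 1 | 10, solutions exist.

Yes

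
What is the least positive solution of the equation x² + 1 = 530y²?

We need x² = 530y² - 1. Try successive y:
y = 1: x² = 530·1² - 1 = 529 = 23² ✓
Check: 23² - 530·1² = 529 - 530 = -1 ✓

x = 23, y = 1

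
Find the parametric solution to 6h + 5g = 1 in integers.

Step 1: Compute gcd(6, 5) = 1.
Since 1 divides 1, solutions exist.

Step 2: Find a particular solution using extended Euclidean algorithm.
We get h₀ = 1, g₀ = -1.
Check: 6*1 + 5*-1 = 1 = 1 ✓

Step 3: Write the general solution.
h = 1 + (5/1)t = 1 + 5t
g = -1 - (6/1)t = -1 - 6t
for any integer t.

h = 1 + 5t, g = -1 - 6t for integer t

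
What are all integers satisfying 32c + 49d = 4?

Step 1: Compute gcd(32, 49) = 1.
Since 1 divides 4, solutions exist.

Step 2: Find a particular solution using extended Euclidean algorithm.
We get c₀ = 92, d₀ = -60.
Check: 32*92 + 49*-60 = 4 = 4 ✓

Step 3: Write the general solution.
c = 92 + (49/1)t = 92 + 49t
d = -60 - (32/1)t = -60 - 32t
for any integer t.

c = 92 + 49t, d = -60 - 32t for integer t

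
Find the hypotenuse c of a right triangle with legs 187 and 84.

c² = a² + b² = 187² + 84² = 34969 + 7056 = 42025
c = 205

205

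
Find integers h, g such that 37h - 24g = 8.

Step 1: Check solvability.
gcd(37, 24) = 1
Since 1 divides 8, solutions exist.

Step 2: Apply extended Euclidean algorithm to find gcd.
We find integers such that 37*x0 + 24*y0 = 1

Step 3: Scale the particular solution.
Multiply by 8/1 = 8:
h = -88, g = -136

Step 4: Verify.
37*(-88) - 24*(-136) = 8 = 8 ✓

h = -88, g = -136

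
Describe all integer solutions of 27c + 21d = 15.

Step 1: Compute gcd(27, 21) = 3.
Since 3 divides 15, solutions exist.

Step 2: Find a particular solution using extended Euclidean algorithm.
We get c₀ = -15, d₀ = 20.
Check: 27*-15 + 21*20 = 15 = 15 ✓

Step 3: Write the general solution.
c = -15 + (21/3)t = -15 + 7t
d = 20 - (27/3)t = 20 - 9t
for any integer t.

c = -15 + 7t, d = 20 - 9t for integer t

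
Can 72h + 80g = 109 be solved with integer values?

Step 1: Compute gcd(72, 80).
gcd(72, 80) = 8

Step 2: Check divisibility.
Does 8 divide 109? 109 = 8 x 13 + 5, so no.

By the theorem on linear Diophantine equations, 72h + 80g = 109 has integer solutions if and only if gcd(72, 80) divides 109. Since 8 does not divide 109, no solutions exist.

No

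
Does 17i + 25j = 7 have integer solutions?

Step 1: Compute gcd(17, 25).
gcd(17, 25) = 1

Step 2: Check divisibility.
Does 1 divide 7? 7 = 1 x 7, so yes.

By the theorem on linear Diophantine equations, 17i + 25j = 7 has integer solutions if and only if gcd(17, 25) divides 7. Since 1 | 7, solutions exist.

Yes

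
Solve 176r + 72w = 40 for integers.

Step 1: Check solvability.
gcd(176, 72) = 8
Since 8 divides 40, solutions exist.

Step 2: Apply extended Euclidean algorithm to find gcd.
We find integers such that 176*x0 + 72*y0 = 8

Step 3: Scale the particular solution.
Multiply by 40/8 = 5:
r = -10, w = 25

Step 4: Verify.
176*(-10) + 72*(25) = 40 = 40 ✓

r = -10, w = 25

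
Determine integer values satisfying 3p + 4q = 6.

Step 1: Check solvability.
gcd(3, 4) = 1
Since 1 divides 6, solutions exist.

Step 2: Apply extended Euclidean algorithm to find gcd.
We find integers such that 3*x0 + 4*y0 = 1

Step 3: Scale the particular solution.
Multiply by 6/1 = 6:
p = -6, q = 6

Step 4: Verify.
3*(-6) + 4*(6) = 6 = 6 ✓

p = -6, q = 6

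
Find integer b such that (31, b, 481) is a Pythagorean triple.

b² = c² - a² = 481² - 31² = 231361 - 961 = 230400
b = sqrt(230400) = 480

480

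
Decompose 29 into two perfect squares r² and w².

We need to find integers r, w > 0 such that r² + w² = 29.
Trying r = 2: w² = 29 - 2² = 29 - 4 = 25
w = 5
Check: 2² + 5² = 4 + 25 = 29 ✓

29 = 2² + 5²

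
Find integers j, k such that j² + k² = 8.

We need to find integers j, k > 0 such that j² + k² = 8.
Trying j = 2: k² = 8 - 2² = 8 - 4 = 4
k = 2
Check: 2² + 2² = 4 + 4 = 8 ✓

8 = 2² + 2²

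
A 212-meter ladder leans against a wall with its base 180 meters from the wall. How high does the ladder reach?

The ladder, wall, and ground form a right triangle with hypotenuse 212 and one leg 180.
By the Pythagorean theorem: h² = 212² - 180² = 44944 - 32400 = 12544
h = √12544 = 112 meters

112 meters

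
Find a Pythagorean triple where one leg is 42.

We need the other leg and hypotenuse such that 42² + x² = c².
Take x = 40, c = 58: 42² + 40² = 1764 + 1600 = 3364 = 58² ✓
Triple: (42, 40, 58)

(42, 40, 58)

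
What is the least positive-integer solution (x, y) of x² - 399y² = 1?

We seek the smallest positive integers (x, y) with x² - 399y² = 1, i.e., x² = 399y² + 1.
Try successive y values:
y = 1: x² = 399·1² + 1 = 400, x = 20 ✓

Verify: 20² - 399·1² = 400 - 399 = 1 ✓

x = 20, y = 1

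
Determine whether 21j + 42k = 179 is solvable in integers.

Step 1: Compute gcd(21, 42).
gcd(21, 42) = 21

Step 2: Check divisibility.
Does 21 divide 179? 179 = 21 x 8 + 11, so no.

By the theorem on linear Diophantine equations, 21j + 42k = 179 has integer solutions if and only if gcd(21, 42) divides 179. Since 21 does not divide 179, no solutions exist.

No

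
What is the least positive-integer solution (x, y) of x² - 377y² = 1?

We seek the smallest positive integers (x, y) with x² - 377y² = 1, i.e., x² = 377y² + 1.
Try successive y values:
y = 1: x² = 377·1² + 1 = 378, not a perfect square
y = 2: x² = 377·2² + 1 = 1509, not a perfect square
y = 3: x² = 377·3² + 1 = 3394, not a perfect square
... continuing the search (or via continued fractions) ...
y = 12: x² = 377·12² + 1 = 54289, x = 233 ✓

Verify: 233² - 377·12² = 54289 - 54288 = 1 ✓

x = 233, y = 12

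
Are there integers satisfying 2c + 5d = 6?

Step 1: Compute gcd(2, 5).
gcd(2, 5) = 1

Step 2: Check divisibility.
Does 1 divide 6? 6 = 1 x 6, so yes.

By the theorem on linear Diophantine equations, 2c + 5d = 6 has integer solutions if and only if gcd(2, 5) divides 6. Since 1 | 6, solutions exist.

Yes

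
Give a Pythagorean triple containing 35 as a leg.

We need the other leg and hypotenuse such that 35² + x² = c².
Take x = 12, c = 37: 35² + 12² = 1225 + 144 = 1369 = 37² ✓
Triple: (35, 12, 37)

(35, 12, 37)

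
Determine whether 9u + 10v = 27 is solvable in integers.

Step 1: Compute gcd(9, 10).
gcd(9, 10) = 1

Step 2: Check divisibility.
Does 1 divide 27? 27 = 1 x 27, so yes.

By the theorem on linear Diophantine equations, 9u + 10v = 27 has integer solutions if and only if gcd(9, 10) divides 27. Since 1 | 27, solutions exist.

Yes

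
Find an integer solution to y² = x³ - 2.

Try small integer x values and check whether x³ - 2 is a perfect square.
x = 3: x³ - 2 = 3³ - 2 = 27 - 2 = 25
Is 25 a perfect square? 5² = 25 ✓
So (x, y) = (3, 5) is a solution.

x = 3, y = 5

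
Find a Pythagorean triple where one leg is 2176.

We need the other leg and hypotenuse such that 2176² + x² = c².
Take x = 1470, c = 2626: 2176² + 1470² = 4734976 + 2160900 = 6895876 = 2626² ✓
Triple: (1470, 2176, 2626)

(1470, 2176, 2626)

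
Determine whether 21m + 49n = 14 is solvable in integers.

Step 1: Compute gcd(21, 49).
gcd(21, 49) = 7

Step 2: Check divisibility.
Does 7 divide 14? 14 = 7 x 2, so yes.

By the theorem on linear Diophantine equations, 21m + 49n = 14 has integer solutions if and only if gcd(21, 49) divides 14. Since 7 | 14, solutions exist.

Yes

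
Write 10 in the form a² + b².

We need to find integers a, b > 0 such that a² + b² = 10.
Trying a = 1: b² = 10 - 1² = 10 - 1 = 9
b = 3
Check: 1² + 3² = 1 + 9 = 10 ✓

10 = 1² + 3²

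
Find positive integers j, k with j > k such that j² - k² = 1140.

Factor: j² - k² = (j+k)(j-k) = 1140.
We need two factors of 1140 with the same parity.
Use j+k = 570 and j-k = 2 (product 570·2 = 1140).
Adding: 2j = 572, so j = 286.
Subtracting: 2k = 568, so k = 284.
Check: 286² - 284² = 81796 - 80656 = 1140 ✓

j = 286, k = 284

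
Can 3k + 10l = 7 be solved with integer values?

Step 1: Compute gcd(3, 10).
gcd(3, 10) = 1

Step 2: Check divisibility.
Does 1 divide 7? 7 = 1 x 7, so yes.

By the theorem on linear Diophantine equations, 3k + 10l = 7 has integer solutions if and only if gcd(3, 10) divides 7. Since 1 | 7, solutions exist.

Yes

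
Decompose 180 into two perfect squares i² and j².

We need to find integers i, j > 0 such that i² + j² = 180.
Trying i = 6: j² = 180 - 6² = 180 - 36 = 144
j = 12
Check: 6² + 12² = 36 + 144 = 180 ✓

180 = 6² + 12²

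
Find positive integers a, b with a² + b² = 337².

We need a² + b² = 337² = 113569.
Trying: 175² + 288² = 30625 + 82944 = 113569 ✓

(175, 288, 337)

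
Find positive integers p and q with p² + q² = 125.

We need to find integers p, q > 0 such that p² + q² = 125.
Trying p = 2: q² = 125 - 2² = 125 - 4 = 121
q = 11
Check: 2² + 11² = 4 + 121 = 125 ✓

125 = 2² + 11²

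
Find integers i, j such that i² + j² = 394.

We need to find integers i, j > 0 such that i² + j² = 394.
Trying i = 13: j² = 394 - 13² = 394 - 169 = 225
j = 15
Check: 13² + 15² = 169 + 225 = 394 ✓

394 = 13² + 15²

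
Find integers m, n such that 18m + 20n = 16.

Step 1: Check solvability.
gcd(18, 20) = 2
Since 2 divides 16, solutions exist.

Step 2: Apply extended Euclidean algorithm to find gcd.
We find integers such that 18*x0 + 20*y0 = 2

Step 3: Scale the particular solution.
Multiply by 16/2 = 8:
m = -8, n = 8

Step 4: Verify.
18*(-8) + 20*(8) = 16 = 16 ✓

m = -8, n = 8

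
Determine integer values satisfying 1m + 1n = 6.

Step 1: Check solvability.
gcd(1, 1) = 1
Since 1 divides 6, solutions exist.

Step 2: Apply extended Euclidean algorithm to find gcd.
We find integers such that 1*x0 + 1*y0 = 1

Step 3: Scale the particular solution.
Multiply by 6/1 = 6:
m = 0, n = 6

Step 4: Verify.
1*(0) + 1*(6) = 6 = 6 ✓

m = 0, n = 6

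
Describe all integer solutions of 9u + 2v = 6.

Step 1: Compute gcd(9, 2) = 1.
Since 1 divides 6, solutions exist.

Step 2: Find a particular solution using extended Euclidean algorithm.
We get u₀ = 6, v₀ = -24.
Check: 9*6 + 2*-24 = 6 = 6 ✓

Step 3: Write the general solution.
u = 6 + (2/1)t = 6 + 2t
v = -24 - (9/1)t = -24 - 9t
for any integer t.

u = 6 + 2t, v = -24 - 9t for integer t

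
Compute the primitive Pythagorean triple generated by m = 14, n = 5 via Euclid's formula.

a = m² - n² = 196 - 25 = 171
b = 2mn = 2·14·5 = 140
c = m² + n² = 196 + 25 = 221
Verify: 171² + 140² = 29241 + 19600 = 48841 = 221² ✓

(171, 140, 221)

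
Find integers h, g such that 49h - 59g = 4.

Step 1: Check solvability.
gcd(49, 59) = 1
Since 1 divides 4, solutions exist.

Step 2: Apply extended Euclidean algorithm to find gcd.
We find integers such that 49*x0 + 59*y0 = 1

Step 3: Scale the particular solution.
Multiply by 4/1 = 4:
h = -24, g = -20

Step 4: Verify.
49*(-24) - 59*(-20) = 4 = 4 ✓

h = -24, g = -20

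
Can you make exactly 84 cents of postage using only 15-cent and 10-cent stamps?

We need non-negative x, y with 15x + 10y = 84.
gcd(15, 10) = 5, and 5 does not divide 84.
No integer solutions exist, so certainly no non-negative ones.

No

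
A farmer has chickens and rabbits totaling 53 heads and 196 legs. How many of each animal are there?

Let c = chickens, r = rabbits.
Heads: c + r = 53
Legs: 2c + 4r = 196
From the first equation, c = 53 - r. Substitute:
2(53 - r) + 4r = 196
106 + 2r = 196
r = (196 - 106)/2 = 45
c = 53 - 45 = 8

Chickens: 8, Rabbits: 45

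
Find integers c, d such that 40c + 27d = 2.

Step 1: Check solvability.
gcd(40, 27) = 1
Since 1 divides 2, solutions exist.

Step 2: Apply extended Euclidean algorithm to find gcd.
We find integers such that 40*x0 + 27*y0 = 1

Step 3: Scale the particular solution.
Multiply by 2/1 = 2:
c = -4, d = 6

Step 4: Verify.
40*(-4) + 27*(6) = 2 = 2 ✓

c = -4, d = 6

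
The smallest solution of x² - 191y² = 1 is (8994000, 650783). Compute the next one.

Solutions to x² - Dy² = 1 are generated by powers of (x₀ + y₀√D).
The next solution satisfies x₁ + y₁√191 = (x₀ + y₀√191)², giving:
x₁ = x₀² + 191y₀² = 8994000² + 191·650783² = 80892036000000 + 80892035999999 = 161784071999999
y₁ = 2x₀y₀ = 2·8994000·650783 = 11706284604000

Verify: 161784071999999² - 191·11706284604000² = 26174085952900860431856000001 - 26174085952900860431856000000 = 1 ✓

x = 161784071999999, y = 11706284604000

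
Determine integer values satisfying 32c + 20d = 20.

Step 1: Check solvability.
gcd(32, 20) = 4
Since 4 divides 20, solutions exist.

Step 2: Apply extended Euclidean algorithm to find gcd.
We find integers such that 32*x0 + 20*y0 = 4

Step 3: Scale the particular solution.
Multiply by 20/4 = 5:
c = 10, d = -15

Step 4: Verify.
32*(10) + 20*(-15) = 20 = 20 ✓

c = 10, d = -15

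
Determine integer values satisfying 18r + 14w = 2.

Step 1: Check solvability.
gcd(18, 14) = 2
Since 2 divides 2, solutions exist.

Step 2: Apply extended Euclidean algorithm to find gcd.
We find integers such that 18*x0 + 14*y0 = 2

Step 3: Scale the particular solution.
Multiply by 2/2 = 1:
r = -3, w = 4

Step 4: Verify.
18*(-3) + 14*(4) = 2 = 2 ✓

r = -3, w = 4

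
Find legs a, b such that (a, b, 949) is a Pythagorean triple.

We need a² + b² = 949² = 900601.
Trying: 301² + 900² = 90601 + 810000 = 900601 ✓

(301, 900, 949)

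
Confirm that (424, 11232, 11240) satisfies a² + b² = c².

Compute a² + b² = 424² + 11232² = 179776 + 126157824 = 126337600
Compute c² = 11240² = 126337600
Since 126337600 = 126337600, confirmed.

Yes, it is a Pythagorean triple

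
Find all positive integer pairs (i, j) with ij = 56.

The positive divisors of 56 are: 1, 2, 4, 7, 8, 14, 28, 56.
Each divisor d gives the pair (d, 56/d):
(1, 56), (2, 28), (4, 14), (7, 8), (8, 7), (14, 4), (28, 2), (56, 1)

(1, 56), (2, 28), (4, 14), (7, 8), (8, 7), (14, 4), (28, 2), (56, 1)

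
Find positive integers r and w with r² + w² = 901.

We need to find integers r, w > 0 such that r² + w² = 901.
Trying r = 1: w² = 901 - 1² = 901 - 1 = 900
w = 30
Check: 1² + 30² = 1 + 900 = 901 ✓

901 = 1² + 30²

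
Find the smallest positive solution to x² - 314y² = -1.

We need x² = 314y² - 1. Try successive y:
y = 1: x² = 314·1² - 1 = 313, not a perfect square
y = 2: x² = 314·2² - 1 = 1255, not a perfect square
y = 3: x² = 314·3² - 1 = 2825, not a perfect square
...
y = 25: x² = 314·25² - 1 = 196249 = 443² ✓
Check: 443² - 314·25² = 196249 - 196250 = -1 ✓

x = 443, y = 25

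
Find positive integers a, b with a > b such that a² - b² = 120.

Factor: a² - b² = (a+b)(a-b) = 120.
We need two factors of 120 with the same parity.
Use a+b = 60 and a-b = 2 (product 60·2 = 120).
Adding: 2a = 62, so a = 31.
Subtracting: 2b = 58, so b = 29.
Check: 31² - 29² = 961 - 841 = 120 ✓

a = 31, b = 29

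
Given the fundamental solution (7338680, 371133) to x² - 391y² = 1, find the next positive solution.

Solutions to x² - Dy² = 1 are generated by powers of (x₀ + y₀√D).
The next solution satisfies x₁ + y₁√391 = (x₀ + y₀√391)², giving:
x₁ = x₀² + 391y₀² = 7338680² + 391·371133² = 53856224142400 + 53856224142399 = 107712448284799
y₁ = 2x₀y₀ = 2·7338680·371133 = 5447252648880

Verify: 107712448284799² - 391·5447252648880² = 11601971515505499037014470401 - 11601971515505499037014470400 = 1 ✓

x = 107712448284799, y = 5447252648880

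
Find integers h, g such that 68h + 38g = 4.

Step 1: Check solvability.
gcd(68, 38) = 2
Since 2 divides 4, solutions exist.

Step 2: Apply extended Euclidean algorithm to find gcd.
We find integers such that 68*x0 + 38*y0 = 2

Step 3: Scale the particular solution.
Multiply by 4/2 = 2:
h = -10, g = 18

Step 4: Verify.
68*(-10) + 38*(18) = 4 = 4 ✓

h = -10, g = 18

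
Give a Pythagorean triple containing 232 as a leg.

We need the other leg and hypotenuse such that 232² + x² = c².
Take x = 825, c = 857: 232² + 825² = 53824 + 680625 = 734449 = 857² ✓
Triple: (825, 232, 857)

(825, 232, 857)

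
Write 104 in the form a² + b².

We need to find integers a, b > 0 such that a² + b² = 104.
Trying a = 2: b² = 104 - 2² = 104 - 4 = 100
b = 10
Check: 2² + 10² = 4 + 100 = 104 ✓

104 = 2² + 10²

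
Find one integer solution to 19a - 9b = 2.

Step 1: Check solvability.
gcd(19, 9) = 1
Since 1 divides 2, solutions exist.

Step 2: Apply extended Euclidean algorithm to find gcd.
We find integers such that 19*x0 + 9*y0 = 1

Step 3: Scale the particular solution.
Multiply by 2/1 = 2:
a = 2, b = 4

Step 4: Verify.
19*(2) - 9*(4) = 2 = 2 ✓

a = 2, b = 4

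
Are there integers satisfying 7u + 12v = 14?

Step 1: Compute gcd(7, 12).
gcd(7, 12) = 1

Step 2: Check divisibility.
Does 1 divide 14? 14 = 1 x 14, so yes.

By the theorem on linear Diophantine equations, 7u + 12v = 14 has integer solutions if and only if gcd(7, 12) divides 14. Since 1 | 14, solutions exist.

Yes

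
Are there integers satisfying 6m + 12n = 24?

Step 1: Compute gcd(6, 12).
gcd(6, 12) = 6

Step 2: Check divisibility.
Does 6 divide 24? 24 = 6 x 4, so yes.

By the theorem on linear Diophantine equations, 6m + 12n = 24 has integer solutions if and only if gcd(6, 12) divides 24. Since 6 | 24, solutions exist.

Yes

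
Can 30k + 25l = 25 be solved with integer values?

Step 1: Compute gcd(30, 25).
gcd(30, 25) = 5

Step 2: Check divisibility.
Does 5 divide 25? 25 = 5 x 5, so yes.

By the theorem on linear Diophantine equations, 30k + 25l = 25 has integer solutions if and only if gcd(30, 25) divides 25. Since 5 | 25, solutions exist.

Yes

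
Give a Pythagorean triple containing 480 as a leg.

We need the other leg and hypotenuse such that 480² + x² = c².
Take x = 31, c = 481: 480² + 31² = 230400 + 961 = 231361 = 481² ✓
Triple: (31, 480, 481)

(31, 480, 481)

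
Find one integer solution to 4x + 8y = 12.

Step 1: Check solvability.
gcd(4, 8) = 4
Since 4 divides 12, solutions exist.

Step 2: Apply extended Euclidean algorithm to find gcd.
We find integers such that 4*x0 + 8*y0 = 4

Step 3: Scale the particular solution.
Multiply by 12/4 = 3:
x = 3, y = 0

Step 4: Verify.
4*(3) + 8*(0) = 12 = 12 ✓

x = 3, y = 0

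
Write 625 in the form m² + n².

We need to find integers m, n > 0 such that m² + n² = 625.
Trying m = 7: n² = 625 - 7² = 625 - 49 = 576
n = 24
Check: 7² + 24² = 49 + 576 = 625 ✓

625 = 7² + 24²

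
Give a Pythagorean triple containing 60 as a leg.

We need the other leg and hypotenuse such that 60² + x² = c².
Take x = 297, c = 303: 60² + 297² = 3600 + 88209 = 91809 = 303² ✓
Triple: (297, 60, 303)

(297, 60, 303)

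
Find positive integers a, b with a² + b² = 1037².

We need a² + b² = 1037² = 1075369.
Trying: 645² + 812² = 416025 + 659344 = 1075369 ✓

(645, 812, 1037)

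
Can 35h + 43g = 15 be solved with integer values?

Step 1: Compute gcd(35, 43).
gcd(35, 43) = 1

Step 2: Check divisibility.
Does 1 divide 15? 15 = 1 x 15, so yes.

By the theorem on linear Diophantine equations, 35h + 43g = 15 has integer solutions if and only if gcd(35, 43) divides 15. Since 1 | 15, solutions exist.

Yes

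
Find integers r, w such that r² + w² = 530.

We need to find integers r, w > 0 such that r² + w² = 530.
Trying r = 1: w² = 530 - 1² = 530 - 1 = 529
w = 23
Check: 1² + 23² = 1 + 529 = 530 ✓

530 = 1² + 23²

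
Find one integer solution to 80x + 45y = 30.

Step 1: Check solvability.
gcd(80, 45) = 5
Since 5 divides 30, solutions exist.

Step 2: Apply extended Euclidean algorithm to find gcd.
We find integers such that 80*x0 + 45*y0 = 5

Step 3: Scale the particular solution.
Multiply by 30/5 = 6:
x = 24, y = -42

Step 4: Verify.
80*(24) + 45*(-42) = 30 = 30 ✓

x = 24, y = -42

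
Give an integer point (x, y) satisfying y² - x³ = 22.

Try small integer x values and check whether x³ + 22 is a perfect square.
x = 3: x³ + 22 = 3³ + 22 = 27 + 22 = 49
Is 49 a perfect square? 7² = 49 ✓
So (x, y) = (3, 7) is a solution.

x = 3, y = 7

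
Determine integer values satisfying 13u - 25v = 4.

Step 1: Check solvability.
gcd(13, 25) = 1
Since 1 divides 4, solutions exist.

Step 2: Apply extended Euclidean algorithm to find gcd.
We find integers such that 13*x0 + 25*y0 = 1

Step 3: Scale the particular solution.
Multiply by 4/1 = 4:
u = 8, v = 4

Step 4: Verify.
13*(8) - 25*(4) = 4 = 4 ✓

u = 8, v = 4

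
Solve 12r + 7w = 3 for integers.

Step 1: Check solvability.
gcd(12, 7) = 1
Since 1 divides 3, solutions exist.

Step 2: Apply extended Euclidean algorithm to find gcd.
We find integers such that 12*x0 + 7*y0 = 1

Step 3: Scale the particular solution.
Multiply by 3/1 = 3:
r = 9, w = -15

Step 4: Verify.
12*(9) + 7*(-15) = 3 = 3 ✓

r = 9, w = -15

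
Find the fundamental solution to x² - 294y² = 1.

We seek the smallest positive integers (x, y) with x² - 294y² = 1, i.e., x² = 294y² + 1.
Try successive y values:
y = 1: x² = 294·1² + 1 = 295, not a perfect square
y = 2: x² = 294·2² + 1 = 1177, not a perfect square
y = 3: x² = 294·3² + 1 = 2647, not a perfect square
... continuing the search (or via continued fractions) ...
y = 280: x² = 294·280² + 1 = 23049601, x = 4801 ✓

Verify: 4801² - 294·280² = 23049601 - 23049600 = 1 ✓

x = 4801, y = 280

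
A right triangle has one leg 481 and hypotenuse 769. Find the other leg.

b² = c² - a² = 591361 - 231361 = 360000
b = 600

600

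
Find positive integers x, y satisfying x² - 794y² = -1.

We need x² = 794y² - 1. Try successive y:
y = 1: x² = 794·1² - 1 = 793, not a perfect square
y = 2: x² = 794·2² - 1 = 3175, not a perfect square
y = 3: x² = 794·3² - 1 = 7145, not a perfect square
...
y = 1073: x² = 794·1073² - 1 = 914155225 = 30235² ✓
Check: 30235² - 794·1073² = 914155225 - 914155226 = -1 ✓

x = 30235, y = 1073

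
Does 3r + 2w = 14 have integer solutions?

Step 1: Compute gcd(3, 2).
gcd(3, 2) = 1

Step 2: Check divisibility.
Does 1 divide 14? 14 = 1 x 14, so yes.

By the theorem on linear Diophantine equations, 3r + 2w = 14 has integer solutions if and only if gcd(3, 2) divides 14. Since 1 | 14, solutions exist.

Yes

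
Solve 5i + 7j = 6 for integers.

Step 1: Check solvability.
gcd(5, 7) = 1
Since 1 divides 6, solutions exist.

Step 2: Apply extended Euclidean algorithm to find gcd.
We find integers such that 5*x0 + 7*y0 = 1

Step 3: Scale the particular solution.
Multiply by 6/1 = 6:
i = 18, j = -12

Step 4: Verify.
5*(18) + 7*(-12) = 6 = 6 ✓

i = 18, j = -12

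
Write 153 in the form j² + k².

We need to find integers j, k > 0 such that j² + k² = 153.
Trying j = 3: k² = 153 - 3² = 153 - 9 = 144
k = 12
Check: 3² + 12² = 9 + 144 = 153 ✓

153 = 3² + 12²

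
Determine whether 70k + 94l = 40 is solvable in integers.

Step 1: Compute gcd(70, 94).
gcd(70, 94) = 2

Step 2: Check divisibility.
Does 2 divide 40? 40 = 2 x 20, so yes.

By the theorem on linear Diophantine equations, 70k + 94l = 40 has integer solutions if and only if gcd(70, 94) divides 40. Since 2 | 40, solutions exist.

Yes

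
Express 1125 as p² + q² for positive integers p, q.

We need to find integers p, q > 0 such that p² + q² = 1125.
Trying p = 6: q² = 1125 - 6² = 1125 - 36 = 1089
q = 33
Check: 6² + 33² = 36 + 1089 = 1125 ✓

1125 = 6² + 33²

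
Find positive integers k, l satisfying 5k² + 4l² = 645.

Try small values of k and check whether (645 - 5k²)/4 is a perfect square.
k = 7: 5·7² = 245, so 4l² = 645 - 245 = 400, giving l² = 100, l = 10.
Check: 5·7² + 4·10² = 245 + 400 = 645 ✓

k = 7, l = 10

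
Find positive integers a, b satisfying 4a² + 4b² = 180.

Try small values of a and check whether (180 - 4a²)/4 is a perfect square.
a = 3: 4·3² = 36, so 4b² = 180 - 36 = 144, giving b² = 36, b = 6.
Check: 4·3² + 4·6² = 36 + 144 = 180 ✓

a = 3, b = 6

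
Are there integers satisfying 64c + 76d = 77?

Step 1: Compute gcd(64, 76).
gcd(64, 76) = 4

Step 2: Check divisibility.
Does 4 divide 77? 77 = 4 x 19 + 1, so no.

By the theorem on linear Diophantine equations, 64c + 76d = 77 has integer solutions if and only if gcd(64, 76) divides 77. Since 4 does not divide 77, no solutions exist.

No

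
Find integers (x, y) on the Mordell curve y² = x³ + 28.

Try small integer x values and check whether x³ + 28 is a perfect square.
x = -3: x³ + 28 = -3³ + 28 = -27 + 28 = 1
Is 1 a perfect square? 1² = 1 ✓
So (x, y) = (-3, 1) is a solution.

x = -3, y = 1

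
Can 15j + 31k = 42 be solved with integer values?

Step 1: Compute gcd(15, 31).
gcd(15, 31) = 1

Step 2: Check divisibility.
Does 1 divide 42? 42 = 1 x 42, so yes.

By the theorem on linear Diophantine equations, 15j + 31k = 42 has integer solutions if and only if gcd(15, 31) divides 42. Since 1 | 42, solutions exist.

Yes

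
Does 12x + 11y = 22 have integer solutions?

Step 1: Compute gcd(12, 11).
gcd(12, 11) = 1

Step 2: Check divisibility.
Does 1 divide 22? 22 = 1 x 22, so yes.

By the theorem on linear Diophantine equations, 12x + 11y = 22 has integer solutions if and only if gcd(12, 11) divides 22. Since 1 | 22, solutions exist.

Yes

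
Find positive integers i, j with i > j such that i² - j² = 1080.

Factor: i² - j² = (i+j)(i-j) = 1080.
We need two factors of 1080 with the same parity.
Use i+j = 540 and i-j = 2 (product 540·2 = 1080).
Adding: 2i = 542, so i = 271.
Subtracting: 2j = 538, so j = 269.
Check: 271² - 269² = 73441 - 72361 = 1080 ✓

i = 271, j = 269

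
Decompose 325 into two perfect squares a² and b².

We need to find integers a, b > 0 such that a² + b² = 325.
Trying a = 1: b² = 325 - 1² = 325 - 1 = 324
b = 18
Check: 1² + 18² = 1 + 324 = 325 ✓

325 = 1² + 18²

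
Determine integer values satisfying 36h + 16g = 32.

Step 1: Check solvability.
gcd(36, 16) = 4
Since 4 divides 32, solutions exist.

Step 2: Apply extended Euclidean algorithm to find gcd.
We find integers such that 36*x0 + 16*y0 = 4

Step 3: Scale the particular solution.
Multiply by 32/4 = 8:
h = 8, g = -16

Step 4: Verify.
36*(8) + 16*(-16) = 32 = 32 ✓

h = 8, g = -16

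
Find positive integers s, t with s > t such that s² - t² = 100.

Factor: s² - t² = (s+t)(s-t) = 100.
We need two factors of 100 with the same parity.
Use s+t = 50 and s-t = 2 (product 50·2 = 100).
Adding: 2s = 52, so s = 26.
Subtracting: 2t = 48, so t = 24.
Check: 26² - 24² = 676 - 576 = 100 ✓

s = 26, t = 24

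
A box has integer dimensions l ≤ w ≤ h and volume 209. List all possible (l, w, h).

Iterate l from 1 to ⌊209^(1/3)⌋. For each l dividing 209, iterate w ≥ l with w dividing 209/l, and set h = 209/(l·w).
Triples found (2): (1×1×209), (1×11×19)

(1×1×209), (1×11×19)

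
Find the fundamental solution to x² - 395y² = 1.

We seek the smallest positive integers (x, y) with x² - 395y² = 1, i.e., x² = 395y² + 1.
Try successive y values:
y = 1: x² = 395·1² + 1 = 396, not a perfect square
y = 2: x² = 395·2² + 1 = 1581, not a perfect square
y = 3: x² = 395·3² + 1 = 3556, not a perfect square
... continuing the search (or via continued fractions) ...
y = 8: x² = 395·8² + 1 = 25281, x = 159 ✓

Verify: 159² - 395·8² = 25281 - 25280 = 1 ✓

x = 159, y = 8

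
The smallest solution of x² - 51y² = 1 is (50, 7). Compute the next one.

Solutions to x² - Dy² = 1 are generated by powers of (x₀ + y₀√D).
The next solution satisfies x₁ + y₁√51 = (x₀ + y₀√51)², giving:
x₁ = x₀² + 51y₀² = 50² + 51·7² = 2500 + 2499 = 4999
y₁ = 2x₀y₀ = 2·50·7 = 700

Verify: 4999² - 51·700² = 24990001 - 24990000 = 1 ✓

x = 4999, y = 700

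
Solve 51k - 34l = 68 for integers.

Step 1: Check solvability.
gcd(51, 34) = 17
Since 17 divides 68, solutions exist.

Step 2: Apply extended Euclidean algorithm to find gcd.
We find integers such that 51*x0 + 34*y0 = 17

Step 3: Scale the particular solution.
Multiply by 68/17 = 4:
k = 4, l = 4

Step 4: Verify.
51*(4) - 34*(4) = 68 = 68 ✓

k = 4, l = 4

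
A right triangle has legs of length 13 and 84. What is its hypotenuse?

c² = a² + b² = 13² + 84² = 169 + 7056 = 7225
c = 85

85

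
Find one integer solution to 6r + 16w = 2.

Step 1: Check solvability.
gcd(6, 16) = 2
Since 2 divides 2, solutions exist.

Step 2: Apply extended Euclidean algorithm to find gcd.
We find integers such that 6*x0 + 16*y0 = 2

Step 3: Scale the particular solution.
Multiply by 2/2 = 1:
r = 3, w = -1

Step 4: Verify.
6*(3) + 16*(-1) = 2 = 2 ✓

r = 3, w = -1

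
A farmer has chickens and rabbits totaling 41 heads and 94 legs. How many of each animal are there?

Let c = chickens, r = rabbits.
Heads: c + r = 41
Legs: 2c + 4r = 94
From the first equation, c = 41 - r. Substitute:
2(41 - r) + 4r = 94
82 + 2r = 94
r = (94 - 82)/2 = 6
c = 41 - 6 = 35

Chickens: 35, Rabbits: 6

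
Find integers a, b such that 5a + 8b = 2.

Step 1: Check solvability.
gcd(5, 8) = 1
Since 1 divides 2, solutions exist.

Step 2: Apply extended Euclidean algorithm to find gcd.
We find integers such that 5*x0 + 8*y0 = 1

Step 3: Scale the particular solution.
Multiply by 2/1 = 2:
a = -6, b = 4

Step 4: Verify.
5*(-6) + 8*(4) = 2 = 2 ✓

a = -6, b = 4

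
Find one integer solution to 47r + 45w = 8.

Step 1: Check solvability.
gcd(47, 45) = 1
Since 1 divides 8, solutions exist.

Step 2: Apply extended Euclidean algorithm to find gcd.
We find integers such that 47*x0 + 45*y0 = 1

Step 3: Scale the particular solution.
Multiply by 8/1 = 8:
r = -176, w = 184

Step 4: Verify.
47*(-176) + 45*(184) = 8 = 8 ✓

r = -176, w = 184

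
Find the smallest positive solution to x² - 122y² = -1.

We need x² = 122y² - 1. Try successive y:
y = 1: x² = 122·1² - 1 = 121 = 11² ✓
Check: 11² - 122·1² = 121 - 122 = -1 ✓

x = 11, y = 1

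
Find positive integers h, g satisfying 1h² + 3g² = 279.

Try small values of h and check whether (279 - 1h²)/3 is a perfect square.
h = 6: 1·6² = 36, so 3g² = 279 - 36 = 243, giving g² = 81, g = 9.
Check: 1·6² + 3·9² = 36 + 243 = 279 ✓

h = 6, g = 9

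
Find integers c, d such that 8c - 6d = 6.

Step 1: Check solvability.
gcd(8, 6) = 2
Since 2 divides 6, solutions exist.

Step 2: Apply extended Euclidean algorithm to find gcd.
We find integers such that 8*x0 + 6*y0 = 2

Step 3: Scale the particular solution.
Multiply by 6/2 = 3:
c = 3, d = 3

Step 4: Verify.
8*(3) - 6*(3) = 6 = 6 ✓

c = 3, d = 3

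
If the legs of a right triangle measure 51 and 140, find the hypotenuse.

c² = a² + b² = 51² + 140² = 2601 + 19600 = 22201
c = 149

149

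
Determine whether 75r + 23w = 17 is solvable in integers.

Step 1: Compute gcd(75, 23).
gcd(75, 23) = 1

Step 2: Check divisibility.
Does 1 divide 17? 17 = 1 x 17, so yes.

By the theorem on linear Diophantine equations, 75r + 23w = 17 has integer solutions if and only if gcd(75, 23) divides 17. Since 1 | 17, solutions exist.

Yes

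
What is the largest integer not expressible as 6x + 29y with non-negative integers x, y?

For two coprime denominations a and b, the Frobenius number (largest value not representable as a non-negative combination) is ab - a - b.
Here gcd(6, 29) = 1, so they are coprime.
F(6, 29) = 6·29 - 6 - 29 = 174 - 35 = 139

139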